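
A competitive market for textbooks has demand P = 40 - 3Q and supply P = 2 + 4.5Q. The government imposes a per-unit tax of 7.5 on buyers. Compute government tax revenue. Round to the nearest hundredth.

Without the tax, 40 - 3Q = 2 + 4.5Q so Q* = 5.0667 and P* = 24.8.
With the tax, buyers' net willingness to pay falls by 7.5: (40 - 7.5) - 3Q = 2 + 4.5Q, so Q_t = 4.0667. Buyers pay P_b = 27.8; sellers receive P_s = P_b - 7.5 = 20.3.
Revenue is the tax times quantity traded: 7.5 x 4.0667 = 30.5.

30.50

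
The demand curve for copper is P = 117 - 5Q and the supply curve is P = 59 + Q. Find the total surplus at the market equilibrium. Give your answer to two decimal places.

Setting demand equal to supply, 58 = 6Q, so Q* = 9.6667 and P* = 68.6667.
CS = (1/2)(9.6667)(48.3333) = 233.6111 and PS = (1/2)(9.6667)(9.6667) = 46.7222, so total surplus = 280.3333.

280.33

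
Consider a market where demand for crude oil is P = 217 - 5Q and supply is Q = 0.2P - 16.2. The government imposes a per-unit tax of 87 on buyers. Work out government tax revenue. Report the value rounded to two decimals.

426.30

Rewriting supply in inverse form: P = 81 + 5Q.
Without the tax, 217 - 5Q = 81 + 5Q so Q* = 13.6 and P* = 149.
A tax on buyers shifts demand down by 87: (217 - 87) - 5Q = 81 + 5Q, so Q_t = 4.9. Buyers pay P_b = 192.5; sellers receive P_s = P_b - 87 = 105.5.
Tax revenue = t x Q_t = 87 x 4.9 = 426.3.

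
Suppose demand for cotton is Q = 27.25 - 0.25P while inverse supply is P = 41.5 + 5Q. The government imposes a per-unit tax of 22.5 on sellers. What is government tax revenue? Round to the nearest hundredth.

112.50

Rewriting demand in inverse form: P = 109 - 4Q.
Pre-tax equilibrium: 109 - 4Q = 41.5 + 5Q gives Q* = 7.5, P* = 79.
With the tax, sellers need 22.5 more per unit: 109 - 4Q = 41.5 + 5Q + 22.5, so Q_t = 5. Buyers pay P_b = 89; sellers receive P_s = P_b - 22.5 = 66.5.
Revenue is the tax times quantity traded: 22.5 x 5 = 112.5.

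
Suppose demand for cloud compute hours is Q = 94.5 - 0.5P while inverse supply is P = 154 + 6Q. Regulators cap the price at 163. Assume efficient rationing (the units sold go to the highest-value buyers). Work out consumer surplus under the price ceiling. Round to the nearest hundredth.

Rewriting demand in inverse form: P = 189 - 2Q.
Without the control, 189 - 2Q = 154 + 6Q so Q* = 4.375 and P* = 180.25.
At the ceiling price 163, quantity supplied is (163 - 154)/6 = 1.5; supply is the short side, so Q = 1.5 trades at P = 163.
The demand price at Q = 1.5 is 186. CS is the trapezoid between demand and 163 over [0, 1.5]: (1/2)[(189 - 163) + (186 - 163)](1.5) = 36.75.

36.75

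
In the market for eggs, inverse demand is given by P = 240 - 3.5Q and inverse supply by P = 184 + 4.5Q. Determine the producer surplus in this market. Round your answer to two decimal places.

Setting demand equal to supply, 56 = 8Q, so Q* = 7 and P* = 215.5.
PS is the area between P* and the supply curve from 0 to Q*: (1/2)(7)(31.5) = 110.25.

110.25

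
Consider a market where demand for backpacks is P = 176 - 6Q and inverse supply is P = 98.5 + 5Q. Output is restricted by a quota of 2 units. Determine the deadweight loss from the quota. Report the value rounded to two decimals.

140.01

Unrestricted equilibrium: Q* = (176 - 98.5)/(6 + 5) = 7.0455.
At Q = 2 the demand price is 176 - 6(2) = 164 and the supply price is 98.5 + 5(2) = 108.5.
DWL = (1/2)(gap between curves at 2) x (Q* - 2) = (1/2)(55.5)(5.0455) = 140.0114.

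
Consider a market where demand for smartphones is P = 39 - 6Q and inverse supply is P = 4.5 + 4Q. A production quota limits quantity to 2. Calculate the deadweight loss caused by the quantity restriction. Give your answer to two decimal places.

10.51

Unrestricted equilibrium: Q* = (39 - 4.5)/(6 + 4) = 3.45.
At Q = 2 the demand price is 39 - 6(2) = 27 and the supply price is 4.5 + 4(2) = 12.5.
DWL = (1/2)(gap between curves at 2) x (Q* - 2) = (1/2)(14.5)(1.45) = 10.5125.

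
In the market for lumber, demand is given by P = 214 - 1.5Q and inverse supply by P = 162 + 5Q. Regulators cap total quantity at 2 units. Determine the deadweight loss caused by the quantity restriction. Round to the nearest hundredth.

Unrestricted equilibrium: Q* = (214 - 162)/(1.5 + 5) = 8.
At Q = 2 the demand price is 214 - 1.5(2) = 211 and the supply price is 162 + 5(2) = 172.
DWL = (1/2)(gap between curves at 2) x (Q* - 2) = (1/2)(39)(6) = 117.

117.00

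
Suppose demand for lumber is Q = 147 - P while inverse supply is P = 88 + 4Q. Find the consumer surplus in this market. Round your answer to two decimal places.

69.62

Rewriting demand in inverse form: P = 147 - Q.
Setting demand equal to supply, 59 = 5Q, so Q* = 11.8 and P* = 135.2.
Consumer surplus is the triangle under demand above P*: (1/2)(11.8)(147 - 135.2) = (1/2)(11.8)(11.8) = 69.62.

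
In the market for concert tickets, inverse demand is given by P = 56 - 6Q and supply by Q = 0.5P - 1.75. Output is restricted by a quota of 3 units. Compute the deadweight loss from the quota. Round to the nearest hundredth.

50.77

Rewriting supply in inverse form: P = 3.5 + 2Q.
Without the quota, 56 - 6Q = 3.5 + 2Q gives Q* = 6.5625.
At Q = 3 the demand price is 56 - 6(3) = 38 and the supply price is 3.5 + 2(3) = 9.5.
Deadweight loss is the triangle between the curves from 3 to 6.5625: (1/2)(38 - 9.5)(6.5625 - 3) = 50.7656.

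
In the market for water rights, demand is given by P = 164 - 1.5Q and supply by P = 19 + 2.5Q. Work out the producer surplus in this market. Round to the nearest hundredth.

1642.58

Set 164 - 1.5Q = 19 + 2.5Q, which gives 145 = 4Q, so Q* = 36.25 and P* = 164 - 1.5(36.25) = 109.625.
PS is the area between P* and the supply curve from 0 to Q*: (1/2)(36.25)(90.625) = 1642.5781.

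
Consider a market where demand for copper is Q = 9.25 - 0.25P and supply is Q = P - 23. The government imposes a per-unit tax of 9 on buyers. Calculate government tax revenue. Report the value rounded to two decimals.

Rewriting demand in inverse form: P = 37 - 4Q.
Rewriting supply in inverse form: P = 23 + Q.
Without the tax, 37 - 4Q = 23 + Q so Q* = 2.8 and P* = 25.8.
A tax on buyers shifts demand down by 9: (37 - 9) - 4Q = 23 + Q, so Q_t = 1. Buyers pay P_b = 33; sellers receive P_s = P_b - 9 = 24.
Revenue is the tax times quantity traded: 9 x 1 = 9.

9.00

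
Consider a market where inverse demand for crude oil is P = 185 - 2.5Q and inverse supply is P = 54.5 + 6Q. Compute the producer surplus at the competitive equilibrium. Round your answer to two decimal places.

Equilibrium: 185 - 2.5Q = 54.5 + 6Q, so Q* = 15.3529 and P* = 146.6176.
The supply curve's price intercept is 54.5, so PS = (1/2)(Q*)(P* - 54.5) = (1/2)(15.3529)(92.1176) = 707.1384.

707.14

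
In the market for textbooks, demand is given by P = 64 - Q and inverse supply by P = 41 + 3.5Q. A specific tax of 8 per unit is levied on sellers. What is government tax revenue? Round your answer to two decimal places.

26.67

Pre-tax equilibrium: 64 - Q = 41 + 3.5Q gives Q* = 5.1111, P* = 58.8889.
With the tax, sellers need 8 more per unit: 64 - Q = 41 + 3.5Q + 8, so Q_t = 3.3333. Buyers pay P_b = 60.6667; sellers receive P_s = P_b - 8 = 52.6667.
Revenue is the tax times quantity traded: 8 x 3.3333 = 26.6667.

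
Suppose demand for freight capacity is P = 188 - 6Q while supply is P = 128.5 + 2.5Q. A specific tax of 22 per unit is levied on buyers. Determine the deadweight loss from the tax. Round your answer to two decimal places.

Without the tax, 188 - 6Q = 128.5 + 2.5Q so Q* = 7 and P* = 146.
A tax on buyers shifts demand down by 22: (188 - 22) - 6Q = 128.5 + 2.5Q, so Q_t = 4.4118. Buyers pay P_b = 161.5294; sellers receive P_s = P_b - 22 = 139.5294.
The welfare triangle lost has base Q* - Q_t = 2.5882 and height t = 22, so DWL = (1/2)(2.5882)(22) = 28.4706.

28.47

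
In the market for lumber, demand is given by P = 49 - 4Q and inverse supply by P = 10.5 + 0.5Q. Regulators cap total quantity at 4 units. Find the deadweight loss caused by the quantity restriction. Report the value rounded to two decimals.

46.69

Unrestricted equilibrium: Q* = (49 - 10.5)/(4 + 0.5) = 8.5556.
At Q = 4 the demand price is 49 - 4(4) = 33 and the supply price is 10.5 + 0.5(4) = 12.5.
DWL = (1/2)(gap between curves at 4) x (Q* - 4) = (1/2)(20.5)(4.5556) = 46.6944.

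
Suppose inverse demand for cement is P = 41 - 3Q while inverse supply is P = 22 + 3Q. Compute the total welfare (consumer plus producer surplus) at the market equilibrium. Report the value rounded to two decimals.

Equilibrium: 41 - 3Q = 22 + 3Q, so Q* = 3.1667 and P* = 31.5.
CS = (1/2)(3.1667)(9.5) = 15.0417 and PS = (1/2)(3.1667)(9.5) = 15.0417, so total surplus = 30.0833.

30.08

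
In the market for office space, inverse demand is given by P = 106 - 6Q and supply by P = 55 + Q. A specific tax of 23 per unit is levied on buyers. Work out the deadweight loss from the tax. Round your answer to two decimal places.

Pre-tax equilibrium: 106 - 6Q = 55 + Q gives Q* = 7.2857, P* = 62.2857.
With the tax, buyers' net willingness to pay falls by 23: (106 - 23) - 6Q = 55 + Q, so Q_t = 4. Buyers pay P_b = 82; sellers receive P_s = P_b - 23 = 59.
Deadweight loss is the triangle between the curves from Q_t to Q*: (1/2)(7.2857 - 4)(23) = 37.7857.

37.79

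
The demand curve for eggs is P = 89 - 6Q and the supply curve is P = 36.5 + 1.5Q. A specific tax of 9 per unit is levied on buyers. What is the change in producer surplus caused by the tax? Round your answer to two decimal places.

-11.52

Pre-tax equilibrium: 89 - 6Q = 36.5 + 1.5Q gives Q* = 7, P* = 47.
A tax on buyers shifts demand down by 9: (89 - 9) - 6Q = 36.5 + 1.5Q, so Q_t = 5.8. Buyers pay P_b = 54.2; sellers receive P_s = P_b - 9 = 45.2.
Producers lose the trapezoid between P_s and P* out to Q_t plus the triangle from Q_t to Q*: change in PS = 25.23 - 36.75 = -11.52.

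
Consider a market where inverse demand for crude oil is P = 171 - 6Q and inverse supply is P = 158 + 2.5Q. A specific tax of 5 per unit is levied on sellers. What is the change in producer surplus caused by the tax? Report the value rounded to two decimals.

Pre-tax equilibrium: 171 - 6Q = 158 + 2.5Q gives Q* = 1.5294, P* = 161.8235.
A tax on sellers shifts supply up by 5: 171 - 6Q = 158 + 2.5Q + 5, so Q_t = 0.9412. Buyers pay P_b = 165.3529; sellers receive P_s = P_b - 5 = 160.3529.
PS falls from (1/2)(1.5294)(3.8235) = 2.9239 to (1/2)(0.9412)(2.3529) = 1.1073, a change of -1.8166.

-1.82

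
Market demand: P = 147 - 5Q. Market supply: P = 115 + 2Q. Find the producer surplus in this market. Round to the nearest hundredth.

20.90

Set 147 - 5Q = 115 + 2Q, which gives 32 = 7Q, so Q* = 4.5714 and P* = 147 - 5(4.5714) = 124.1429.
PS is the area between P* and the supply curve from 0 to Q*: (1/2)(4.5714)(9.1429) = 20.898.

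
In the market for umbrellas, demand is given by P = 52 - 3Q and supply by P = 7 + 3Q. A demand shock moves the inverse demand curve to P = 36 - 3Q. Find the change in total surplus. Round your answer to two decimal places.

-98.67

Initial equilibrium: Q_0 = 7.5, P_0 = 29.5; CS_0 = (1/2)(7.5)(22.5) = 84.375, PS_0 = (1/2)(7.5)(22.5) = 84.375.
New equilibrium: 36 - 3Q = 7 + 3Q gives Q_1 = 4.8333, P_1 = 21.5; CS_1 = 35.0417, PS_1 = 35.0417.
Change in total surplus = (35.0417 + 35.0417) - (84.375 + 84.375) = -98.6667.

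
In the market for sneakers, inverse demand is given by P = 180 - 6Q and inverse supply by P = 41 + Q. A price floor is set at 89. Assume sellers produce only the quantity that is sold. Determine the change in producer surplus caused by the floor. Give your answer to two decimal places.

Without the control, 180 - 6Q = 41 + Q so Q* = 19.8571 and P* = 60.8571.
At the floor price 89, quantity demanded is (180 - 89)/6 = 15.1667; demand is the short side, so Q = 15.1667 trades at P = 89.
PS goes from (1/2)(19.8571)(19.8571) = 197.1531 to 612.9861 (computed as (89 - 41)(15.1667) - (1/2)(1)(15.1667)^2), a change of 415.833.

415.83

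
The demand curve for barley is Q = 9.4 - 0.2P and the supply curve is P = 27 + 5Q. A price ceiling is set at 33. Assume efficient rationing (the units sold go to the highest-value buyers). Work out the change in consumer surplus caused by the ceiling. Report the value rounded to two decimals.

Rewriting demand in inverse form: P = 47 - 5Q.
Without the control, 47 - 5Q = 27 + 5Q so Q* = 2 and P* = 37.
At P = 33, sellers supply (33 - 27)/5 = 1.2 while buyers want more, so the quantity traded is 1.2 at price 33.
CS goes from (1/2)(2)(10) = 10 to 13.2 (computed as (47 - 33)(1.2) - (1/2)(5)(1.2)^2), a change of 3.2.

3.20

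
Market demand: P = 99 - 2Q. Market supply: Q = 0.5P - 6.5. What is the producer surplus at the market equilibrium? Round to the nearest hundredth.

Rewriting supply in inverse form: P = 13 + 2Q.
Set 99 - 2Q = 13 + 2Q, which gives 86 = 4Q, so Q* = 21.5 and P* = 99 - 2(21.5) = 56.
Producer surplus is the triangle above supply below P*: (1/2)(21.5)(56 - 13) = (1/2)(21.5)(43) = 462.25.

462.25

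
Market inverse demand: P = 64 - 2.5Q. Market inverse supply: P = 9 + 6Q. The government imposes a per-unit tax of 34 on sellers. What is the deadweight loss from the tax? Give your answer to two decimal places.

68.00

Without the tax, 64 - 2.5Q = 9 + 6Q so Q* = 6.4706 and P* = 47.8235.
A tax on sellers shifts supply up by 34: 64 - 2.5Q = 9 + 6Q + 34, so Q_t = 2.4706. Buyers pay P_b = 57.8235; sellers receive P_s = P_b - 34 = 23.8235.
The welfare triangle lost has base Q* - Q_t = 4 and height t = 34, so DWL = (1/2)(4)(34) = 68.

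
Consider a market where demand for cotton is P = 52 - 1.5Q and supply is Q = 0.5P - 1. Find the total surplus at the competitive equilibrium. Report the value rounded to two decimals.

357.14

Rewriting supply in inverse form: P = 2 + 2Q.
Equilibrium: 52 - 1.5Q = 2 + 2Q, so Q* = 14.2857 and P* = 30.5714.
CS = (1/2)(14.2857)(21.4286) = 153.0612 and PS = (1/2)(14.2857)(28.5714) = 204.0816, so total surplus = 357.1429.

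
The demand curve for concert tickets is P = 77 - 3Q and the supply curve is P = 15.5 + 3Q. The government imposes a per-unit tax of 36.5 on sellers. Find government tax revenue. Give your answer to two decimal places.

Pre-tax equilibrium: 77 - 3Q = 15.5 + 3Q gives Q* = 10.25, P* = 46.25.
A tax on sellers shifts supply up by 36.5: 77 - 3Q = 15.5 + 3Q + 36.5, so Q_t = 4.1667. Buyers pay P_b = 64.5; sellers receive P_s = P_b - 36.5 = 28.
Tax revenue = t x Q_t = 36.5 x 4.1667 = 152.0833.

152.08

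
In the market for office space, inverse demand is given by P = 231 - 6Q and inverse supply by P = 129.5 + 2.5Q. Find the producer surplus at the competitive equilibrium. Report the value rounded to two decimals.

178.24

Equilibrium: 231 - 6Q = 129.5 + 2.5Q, so Q* = 11.9412 and P* = 159.3529.
PS is the area between P* and the supply curve from 0 to Q*: (1/2)(11.9412)(29.8529) = 178.2396.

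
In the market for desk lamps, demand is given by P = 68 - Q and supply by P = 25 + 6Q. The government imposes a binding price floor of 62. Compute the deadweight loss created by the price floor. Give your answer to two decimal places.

Without the control, 68 - Q = 25 + 6Q so Q* = 6.1429 and P* = 61.8571.
At the floor price 62, quantity demanded is (68 - 62)/1 = 6; demand is the short side, so Q = 6 trades at P = 62.
The lost-trades triangle has base Q* - 6 = 0.1429 and height equal to the gap between the curves at Q = 6, which is 62 - 61 = 1. DWL = (1/2)(0.1429)(1) = 0.0714.

0.07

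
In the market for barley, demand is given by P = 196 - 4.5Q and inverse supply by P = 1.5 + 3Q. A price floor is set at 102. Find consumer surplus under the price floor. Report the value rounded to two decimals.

Free-market equilibrium: 196 - 4.5Q = 1.5 + 3Q gives Q* = 25.9333, P* = 79.3.
At the floor price 102, quantity demanded is (196 - 102)/4.5 = 20.8889; demand is the short side, so Q = 20.8889 trades at P = 102.
CS is the triangle under demand above 102: (1/2)(20.8889)(196 - 102) = 981.7778.

981.78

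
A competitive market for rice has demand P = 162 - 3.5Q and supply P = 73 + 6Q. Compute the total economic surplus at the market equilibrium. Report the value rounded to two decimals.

Set 162 - 3.5Q = 73 + 6Q, which gives 89 = 9.5Q, so Q* = 9.3684 and P* = 162 - 3.5(9.3684) = 129.2105.
CS = (1/2)(9.3684)(32.7895) = 153.5928 and PS = (1/2)(9.3684)(56.2105) = 263.3019, so total surplus = 416.8947.

416.89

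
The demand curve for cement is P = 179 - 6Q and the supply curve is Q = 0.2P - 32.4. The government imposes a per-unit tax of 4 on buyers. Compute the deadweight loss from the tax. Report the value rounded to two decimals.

Rewriting supply in inverse form: P = 162 + 5Q.
Pre-tax equilibrium: 179 - 6Q = 162 + 5Q gives Q* = 1.5455, P* = 169.7273.
With the tax, buyers' net willingness to pay falls by 4: (179 - 4) - 6Q = 162 + 5Q, so Q_t = 1.1818. Buyers pay P_b = 171.9091; sellers receive P_s = P_b - 4 = 167.9091.
Deadweight loss is the triangle between the curves from Q_t to Q*: (1/2)(1.5455 - 1.1818)(4) = 0.7273.

0.73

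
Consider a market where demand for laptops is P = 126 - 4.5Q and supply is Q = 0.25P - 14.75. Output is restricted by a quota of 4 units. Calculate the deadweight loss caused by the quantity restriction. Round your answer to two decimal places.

64.06

Rewriting supply in inverse form: P = 59 + 4Q.
Without the quota, 126 - 4.5Q = 59 + 4Q gives Q* = 7.8824.
At Q = 4 the demand price is 126 - 4.5(4) = 108 and the supply price is 59 + 4(4) = 75.
DWL = (1/2)(gap between curves at 4) x (Q* - 4) = (1/2)(33)(3.8824) = 64.0588.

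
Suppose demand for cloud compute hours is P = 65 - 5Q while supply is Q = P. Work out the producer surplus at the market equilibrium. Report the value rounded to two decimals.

58.68

Rewriting supply in inverse form: P = Q.
Equilibrium: 65 - 5Q = Q, so Q* = 10.8333 and P* = 10.8333.
PS is the area between P* and the supply curve from 0 to Q*: (1/2)(10.8333)(10.8333) = 58.6806.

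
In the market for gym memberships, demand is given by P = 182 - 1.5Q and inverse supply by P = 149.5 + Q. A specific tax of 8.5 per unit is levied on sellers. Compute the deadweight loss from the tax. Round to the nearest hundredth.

14.45

Without the tax, 182 - 1.5Q = 149.5 + Q so Q* = 13 and P* = 162.5.
With the tax, sellers need 8.5 more per unit: 182 - 1.5Q = 149.5 + Q + 8.5, so Q_t = 9.6. Buyers pay P_b = 167.6; sellers receive P_s = P_b - 8.5 = 159.1.
Deadweight loss is the triangle between the curves from Q_t to Q*: (1/2)(13 - 9.6)(8.5) = 14.45.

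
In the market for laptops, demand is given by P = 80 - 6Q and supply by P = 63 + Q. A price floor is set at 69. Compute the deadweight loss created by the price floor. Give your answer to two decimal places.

1.24

Without the control, 80 - 6Q = 63 + Q so Q* = 2.4286 and P* = 65.4286.
At the floor price 69, quantity demanded is (80 - 69)/6 = 1.8333; demand is the short side, so Q = 1.8333 trades at P = 69.
The lost-trades triangle has base Q* - 1.8333 = 0.5952 and height equal to the gap between the curves at Q = 1.8333, which is 69 - 64.8333 = 4.1667. DWL = (1/2)(0.5952)(4.1667) = 1.2401.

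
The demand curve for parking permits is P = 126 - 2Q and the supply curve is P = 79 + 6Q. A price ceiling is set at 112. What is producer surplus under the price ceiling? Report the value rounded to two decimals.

Free-market equilibrium: 126 - 2Q = 79 + 6Q gives Q* = 5.875, P* = 114.25.
At the ceiling price 112, quantity supplied is (112 - 79)/6 = 5.5; supply is the short side, so Q = 5.5 trades at P = 112.
PS is the triangle above supply below 112: (1/2)(5.5)(112 - 79) = 90.75.

90.75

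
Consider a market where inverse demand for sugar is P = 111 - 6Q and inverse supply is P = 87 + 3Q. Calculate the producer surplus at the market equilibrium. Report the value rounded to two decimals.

Set 111 - 6Q = 87 + 3Q, which gives 24 = 9Q, so Q* = 2.6667 and P* = 111 - 6(2.6667) = 95.
The supply curve's price intercept is 87, so PS = (1/2)(Q*)(P* - 87) = (1/2)(2.6667)(8) = 10.6667.

10.67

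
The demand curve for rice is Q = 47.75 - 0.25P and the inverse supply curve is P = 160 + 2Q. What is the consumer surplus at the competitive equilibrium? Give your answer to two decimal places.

Rewriting demand in inverse form: P = 191 - 4Q.
Equilibrium: 191 - 4Q = 160 + 2Q, so Q* = 5.1667 and P* = 170.3333.
Consumer surplus is the triangle under demand above P*: (1/2)(5.1667)(191 - 170.3333) = (1/2)(5.1667)(20.6667) = 53.3889.

53.39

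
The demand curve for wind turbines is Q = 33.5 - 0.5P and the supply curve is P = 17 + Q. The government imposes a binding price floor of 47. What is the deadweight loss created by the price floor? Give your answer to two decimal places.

Rewriting demand in inverse form: P = 67 - 2Q.
Free-market equilibrium: 67 - 2Q = 17 + Q gives Q* = 16.6667, P* = 33.6667.
At the floor price 47, quantity demanded is (67 - 47)/2 = 10; demand is the short side, so Q = 10 trades at P = 47.
The lost-trades triangle has base Q* - 10 = 6.6667 and height equal to the gap between the curves at Q = 10, which is 47 - 27 = 20. DWL = (1/2)(6.6667)(20) = 66.6667.

66.67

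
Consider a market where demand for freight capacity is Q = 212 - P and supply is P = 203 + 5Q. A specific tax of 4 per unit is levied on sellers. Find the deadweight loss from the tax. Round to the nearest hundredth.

1.33

Rewriting demand in inverse form: P = 212 - Q.
Pre-tax equilibrium: 212 - Q = 203 + 5Q gives Q* = 1.5, P* = 210.5.
With the tax, sellers need 4 more per unit: 212 - Q = 203 + 5Q + 4, so Q_t = 0.8333. Buyers pay P_b = 211.1667; sellers receive P_s = P_b - 4 = 207.1667.
Deadweight loss is the triangle between the curves from Q_t to Q*: (1/2)(1.5 - 0.8333)(4) = 1.3333.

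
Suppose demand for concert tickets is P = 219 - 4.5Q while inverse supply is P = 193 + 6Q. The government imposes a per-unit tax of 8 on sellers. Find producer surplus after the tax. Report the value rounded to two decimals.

Without the tax, 219 - 4.5Q = 193 + 6Q so Q* = 2.4762 and P* = 207.8571.
With the tax, sellers need 8 more per unit: 219 - 4.5Q = 193 + 6Q + 8, so Q_t = 1.7143. Buyers pay P_b = 211.2857; sellers receive P_s = P_b - 8 = 203.2857.
PS = (1/2)(Q_t)(P_s - 193) = (1/2)(1.7143)(10.2857) = 8.8163.

8.82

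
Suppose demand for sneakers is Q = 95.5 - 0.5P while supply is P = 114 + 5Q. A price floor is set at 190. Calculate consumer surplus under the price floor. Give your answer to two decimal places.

0.25

Rewriting demand in inverse form: P = 191 - 2Q.
Without the control, 191 - 2Q = 114 + 5Q so Q* = 11 and P* = 169.
At P = 190, buyers demand (191 - 190)/2 = 0.5 while sellers would supply more, so the quantity traded is 0.5 at price 190.
CS is the triangle under demand above 190: (1/2)(0.5)(191 - 190) = 0.25.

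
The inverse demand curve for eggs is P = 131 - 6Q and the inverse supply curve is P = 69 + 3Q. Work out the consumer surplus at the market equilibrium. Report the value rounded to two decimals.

Setting demand equal to supply, 62 = 9Q, so Q* = 6.8889 and P* = 89.6667.
CS is the area between the demand curve and P* from 0 to Q*: (1/2)(6.8889)(41.3333) = 142.3704.

142.37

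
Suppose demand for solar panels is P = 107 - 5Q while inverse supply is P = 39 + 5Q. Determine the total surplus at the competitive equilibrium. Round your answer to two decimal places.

231.20

Equilibrium: 107 - 5Q = 39 + 5Q, so Q* = 6.8 and P* = 73.
CS = (1/2)(6.8)(34) = 115.6 and PS = (1/2)(6.8)(34) = 115.6, so total surplus = 231.2.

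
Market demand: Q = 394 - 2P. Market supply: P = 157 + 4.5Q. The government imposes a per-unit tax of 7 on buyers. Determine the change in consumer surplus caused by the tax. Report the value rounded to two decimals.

Rewriting demand in inverse form: P = 197 - 0.5Q.
Pre-tax equilibrium: 197 - 0.5Q = 157 + 4.5Q gives Q* = 8, P* = 193.
With the tax, buyers' net willingness to pay falls by 7: (197 - 7) - 0.5Q = 157 + 4.5Q, so Q_t = 6.6. Buyers pay P_b = 193.7; sellers receive P_s = P_b - 7 = 186.7.
Consumers lose the trapezoid between P* and P_b out to Q_t plus the triangle from Q_t to Q*: change in CS = 10.89 - 16 = -5.11.

-5.11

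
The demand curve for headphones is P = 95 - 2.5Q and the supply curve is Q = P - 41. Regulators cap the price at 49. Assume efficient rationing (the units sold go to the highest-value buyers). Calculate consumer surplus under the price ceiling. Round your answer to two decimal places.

288.00

Rewriting supply in inverse form: P = 41 + Q.
Without the control, 95 - 2.5Q = 41 + Q so Q* = 15.4286 and P* = 56.4286.
At the ceiling price 49, quantity supplied is (49 - 41)/1 = 8; supply is the short side, so Q = 8 trades at P = 49.
The demand price at Q = 8 is 75. CS is the trapezoid between demand and 49 over [0, 8]: (1/2)[(95 - 49) + (75 - 49)](8) = 288.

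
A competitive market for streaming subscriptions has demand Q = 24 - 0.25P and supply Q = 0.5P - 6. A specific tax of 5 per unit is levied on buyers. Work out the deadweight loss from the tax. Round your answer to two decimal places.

2.08

Rewriting demand in inverse form: P = 96 - 4Q.
Rewriting supply in inverse form: P = 12 + 2Q.
Without the tax, 96 - 4Q = 12 + 2Q so Q* = 14 and P* = 40.
With the tax, buyers' net willingness to pay falls by 5: (96 - 5) - 4Q = 12 + 2Q, so Q_t = 13.1667. Buyers pay P_b = 43.3333; sellers receive P_s = P_b - 5 = 38.3333.
The welfare triangle lost has base Q* - Q_t = 0.8333 and height t = 5, so DWL = (1/2)(0.8333)(5) = 2.0833.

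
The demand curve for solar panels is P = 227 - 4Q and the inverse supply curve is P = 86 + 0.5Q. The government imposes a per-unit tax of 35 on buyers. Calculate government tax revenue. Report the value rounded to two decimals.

Without the tax, 227 - 4Q = 86 + 0.5Q so Q* = 31.3333 and P* = 101.6667.
A tax on buyers shifts demand down by 35: (227 - 35) - 4Q = 86 + 0.5Q, so Q_t = 23.5556. Buyers pay P_b = 132.7778; sellers receive P_s = P_b - 35 = 97.7778.
Revenue is the tax times quantity traded: 35 x 23.5556 = 824.4444.

824.44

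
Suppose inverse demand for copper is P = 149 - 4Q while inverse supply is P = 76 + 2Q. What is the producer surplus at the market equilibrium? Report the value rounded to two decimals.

Set 149 - 4Q = 76 + 2Q, which gives 73 = 6Q, so Q* = 12.1667 and P* = 149 - 4(12.1667) = 100.3333.
PS is the area between P* and the supply curve from 0 to Q*: (1/2)(12.1667)(24.3333) = 148.0278.

148.03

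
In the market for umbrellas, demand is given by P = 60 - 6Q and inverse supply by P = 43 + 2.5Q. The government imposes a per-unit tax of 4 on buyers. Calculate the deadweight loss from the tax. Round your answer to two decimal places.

0.94

Without the tax, 60 - 6Q = 43 + 2.5Q so Q* = 2 and P* = 48.
A tax on buyers shifts demand down by 4: (60 - 4) - 6Q = 43 + 2.5Q, so Q_t = 1.5294. Buyers pay P_b = 50.8235; sellers receive P_s = P_b - 4 = 46.8235.
The welfare triangle lost has base Q* - Q_t = 0.4706 and height t = 4, so DWL = (1/2)(0.4706)(4) = 0.9412.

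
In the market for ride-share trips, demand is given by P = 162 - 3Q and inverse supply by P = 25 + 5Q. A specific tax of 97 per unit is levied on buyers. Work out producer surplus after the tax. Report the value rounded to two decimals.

62.50

Without the tax, 162 - 3Q = 25 + 5Q so Q* = 17.125 and P* = 110.625.
With the tax, buyers' net willingness to pay falls by 97: (162 - 97) - 3Q = 25 + 5Q, so Q_t = 5. Buyers pay P_b = 147; sellers receive P_s = P_b - 97 = 50.
PS = (1/2)(Q_t)(P_s - 25) = (1/2)(5)(25) = 62.5.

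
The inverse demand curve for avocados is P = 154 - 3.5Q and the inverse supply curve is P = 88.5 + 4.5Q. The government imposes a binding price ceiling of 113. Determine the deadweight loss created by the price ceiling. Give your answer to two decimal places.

Free-market equilibrium: 154 - 3.5Q = 88.5 + 4.5Q gives Q* = 8.1875, P* = 125.3438.
At P = 113, sellers supply (113 - 88.5)/4.5 = 5.4444 while buyers want more, so the quantity traded is 5.4444 at price 113.
At Q = 5.4444 the demand price is 134.9444 and the supply price is 113. Deadweight loss is the triangle between the curves from 5.4444 to 8.1875: (1/2)(134.9444 - 113)(8.1875 - 5.4444) = 30.0974.

30.10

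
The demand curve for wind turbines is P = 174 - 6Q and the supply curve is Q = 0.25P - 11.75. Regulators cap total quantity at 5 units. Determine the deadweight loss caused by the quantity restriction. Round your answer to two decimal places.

296.45

Rewriting supply in inverse form: P = 47 + 4Q.
Unrestricted equilibrium: Q* = (174 - 47)/(6 + 4) = 12.7.
At Q = 5 the demand price is 174 - 6(5) = 144 and the supply price is 47 + 4(5) = 67.
DWL = (1/2)(gap between curves at 5) x (Q* - 5) = (1/2)(77)(7.7) = 296.45.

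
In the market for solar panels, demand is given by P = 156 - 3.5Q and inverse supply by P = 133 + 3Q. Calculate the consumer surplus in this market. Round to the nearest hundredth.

21.91

Equilibrium: 156 - 3.5Q = 133 + 3Q, so Q* = 3.5385 and P* = 143.6154.
CS is the area between the demand curve and P* from 0 to Q*: (1/2)(3.5385)(12.3846) = 21.9112.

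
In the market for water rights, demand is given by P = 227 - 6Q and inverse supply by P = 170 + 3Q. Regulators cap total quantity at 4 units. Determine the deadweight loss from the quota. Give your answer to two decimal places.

24.50

Without the quota, 227 - 6Q = 170 + 3Q gives Q* = 6.3333.
At Q = 4 the demand price is 227 - 6(4) = 203 and the supply price is 170 + 3(4) = 182.
Deadweight loss is the triangle between the curves from 4 to 6.3333: (1/2)(203 - 182)(6.3333 - 4) = 24.5.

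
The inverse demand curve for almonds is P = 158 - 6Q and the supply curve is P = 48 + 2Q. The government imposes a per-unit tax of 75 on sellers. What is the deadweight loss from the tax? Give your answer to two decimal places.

351.56

Without the tax, 158 - 6Q = 48 + 2Q so Q* = 13.75 and P* = 75.5.
A tax on sellers shifts supply up by 75: 158 - 6Q = 48 + 2Q + 75, so Q_t = 4.375. Buyers pay P_b = 131.75; sellers receive P_s = P_b - 75 = 56.75.
Deadweight loss is the triangle between the curves from Q_t to Q*: (1/2)(13.75 - 4.375)(75) = 351.5625.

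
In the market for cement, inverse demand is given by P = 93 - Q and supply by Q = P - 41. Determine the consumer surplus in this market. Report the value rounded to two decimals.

Rewriting supply in inverse form: P = 41 + Q.
Set 93 - Q = 41 + Q, which gives 52 = 2Q, so Q* = 26 and P* = 93 - (26) = 67.
CS is the area between the demand curve and P* from 0 to Q*: (1/2)(26)(26) = 338.

338.00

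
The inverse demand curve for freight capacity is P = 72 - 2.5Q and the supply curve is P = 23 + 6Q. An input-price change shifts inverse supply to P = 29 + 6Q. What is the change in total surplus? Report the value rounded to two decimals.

-32.47

Initial equilibrium: Q_0 = 5.7647, P_0 = 57.5882; CS_0 = (1/2)(5.7647)(14.4118) = 41.5398, PS_0 = (1/2)(5.7647)(34.5882) = 99.6955.
New equilibrium: 72 - 2.5Q = 29 + 6Q gives Q_1 = 5.0588, P_1 = 59.3529; CS_1 = 31.9896, PS_1 = 76.7751.
Change in total surplus = (31.9896 + 76.7751) - (41.5398 + 99.6955) = -32.4706.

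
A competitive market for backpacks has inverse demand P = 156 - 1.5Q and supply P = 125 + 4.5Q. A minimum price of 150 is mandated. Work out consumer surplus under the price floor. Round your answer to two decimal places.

12.00

Free-market equilibrium: 156 - 1.5Q = 125 + 4.5Q gives Q* = 5.1667, P* = 148.25.
At the floor price 150, quantity demanded is (156 - 150)/1.5 = 4; demand is the short side, so Q = 4 trades at P = 150.
CS is the triangle under demand above 150: (1/2)(4)(156 - 150) = 12.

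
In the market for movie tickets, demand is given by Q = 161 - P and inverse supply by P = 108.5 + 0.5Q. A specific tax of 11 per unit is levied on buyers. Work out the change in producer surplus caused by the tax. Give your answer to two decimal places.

Rewriting demand in inverse form: P = 161 - Q.
Pre-tax equilibrium: 161 - Q = 108.5 + 0.5Q gives Q* = 35, P* = 126.
A tax on buyers shifts demand down by 11: (161 - 11) - Q = 108.5 + 0.5Q, so Q_t = 27.6667. Buyers pay P_b = 133.3333; sellers receive P_s = P_b - 11 = 122.3333.
Producers lose the trapezoid between P_s and P* out to Q_t plus the triangle from Q_t to Q*: change in PS = 191.3611 - 306.25 = -114.8889.

-114.89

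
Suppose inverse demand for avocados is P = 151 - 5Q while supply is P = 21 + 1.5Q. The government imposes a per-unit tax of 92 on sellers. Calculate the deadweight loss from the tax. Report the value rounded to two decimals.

Pre-tax equilibrium: 151 - 5Q = 21 + 1.5Q gives Q* = 20, P* = 51.
With the tax, sellers need 92 more per unit: 151 - 5Q = 21 + 1.5Q + 92, so Q_t = 5.8462. Buyers pay P_b = 121.7692; sellers receive P_s = P_b - 92 = 29.7692.
The welfare triangle lost has base Q* - Q_t = 14.1538 and height t = 92, so DWL = (1/2)(14.1538)(92) = 651.0769.

651.08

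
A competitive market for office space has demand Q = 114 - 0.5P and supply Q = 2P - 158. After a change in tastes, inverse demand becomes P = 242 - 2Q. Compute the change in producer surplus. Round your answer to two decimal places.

Rewriting demand in inverse form: P = 228 - 2Q.
Rewriting supply in inverse form: P = 79 + 0.5Q.
Initial equilibrium: Q_0 = 59.6, P_0 = 108.8; CS_0 = (1/2)(59.6)(119.2) = 3552.16, PS_0 = (1/2)(59.6)(29.8) = 888.04.
New equilibrium: 242 - 2Q = 79 + 0.5Q gives Q_1 = 65.2, P_1 = 111.6; CS_1 = 4251.04, PS_1 = 1062.76.
Change in producer surplus = 1062.76 - 888.04 = 174.72.

174.72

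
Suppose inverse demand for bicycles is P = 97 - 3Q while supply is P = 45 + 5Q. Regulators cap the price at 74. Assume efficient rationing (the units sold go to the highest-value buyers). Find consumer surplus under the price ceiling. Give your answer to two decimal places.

82.94

Free-market equilibrium: 97 - 3Q = 45 + 5Q gives Q* = 6.5, P* = 77.5.
At the ceiling price 74, quantity supplied is (74 - 45)/5 = 5.8; supply is the short side, so Q = 5.8 trades at P = 74.
The demand price at Q = 5.8 is 79.6. CS is the trapezoid between demand and 74 over [0, 5.8]: (1/2)[(97 - 74) + (79.6 - 74)](5.8) = 82.94.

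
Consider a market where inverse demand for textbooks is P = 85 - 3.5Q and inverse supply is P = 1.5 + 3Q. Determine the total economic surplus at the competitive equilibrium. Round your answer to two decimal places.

Setting demand equal to supply, 83.5 = 6.5Q, so Q* = 12.8462 and P* = 40.0385.
CS = (1/2)(12.8462)(44.9615) = 288.7914 and PS = (1/2)(12.8462)(38.5385) = 247.5355, so total surplus = 536.3269.

536.33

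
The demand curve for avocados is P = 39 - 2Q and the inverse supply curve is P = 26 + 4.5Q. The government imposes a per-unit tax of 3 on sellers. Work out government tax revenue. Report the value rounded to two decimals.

Without the tax, 39 - 2Q = 26 + 4.5Q so Q* = 2 and P* = 35.
With the tax, sellers need 3 more per unit: 39 - 2Q = 26 + 4.5Q + 3, so Q_t = 1.5385. Buyers pay P_b = 35.9231; sellers receive P_s = P_b - 3 = 32.9231.
Revenue is the tax times quantity traded: 3 x 1.5385 = 4.6154.

4.62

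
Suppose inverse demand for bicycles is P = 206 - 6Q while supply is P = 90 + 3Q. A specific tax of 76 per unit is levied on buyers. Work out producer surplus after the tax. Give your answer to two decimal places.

29.63

Pre-tax equilibrium: 206 - 6Q = 90 + 3Q gives Q* = 12.8889, P* = 128.6667.
A tax on buyers shifts demand down by 76: (206 - 76) - 6Q = 90 + 3Q, so Q_t = 4.4444. Buyers pay P_b = 179.3333; sellers receive P_s = P_b - 76 = 103.3333.
PS = (1/2)(Q_t)(P_s - 90) = (1/2)(4.4444)(13.3333) = 29.6296.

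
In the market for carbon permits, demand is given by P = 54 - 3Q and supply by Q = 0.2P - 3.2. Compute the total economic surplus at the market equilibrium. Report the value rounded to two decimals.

Rewriting supply in inverse form: P = 16 + 5Q.
Set 54 - 3Q = 16 + 5Q, which gives 38 = 8Q, so Q* = 4.75 and P* = 54 - 3(4.75) = 39.75.
Total surplus is the full triangle between the curves from 0 to Q*: (1/2)(4.75)(54 - 16) = 90.25.

90.25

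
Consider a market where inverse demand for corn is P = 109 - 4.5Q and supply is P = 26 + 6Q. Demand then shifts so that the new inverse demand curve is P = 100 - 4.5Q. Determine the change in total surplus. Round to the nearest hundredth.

Initial equilibrium: Q_0 = 7.9048, P_0 = 73.4286; CS_0 = (1/2)(7.9048)(35.5714) = 140.5918, PS_0 = (1/2)(7.9048)(47.4286) = 187.4558.
New equilibrium: 100 - 4.5Q = 26 + 6Q gives Q_1 = 7.0476, P_1 = 68.2857; CS_1 = 111.7551, PS_1 = 149.0068.
Change in total surplus = (111.7551 + 149.0068) - (140.5918 + 187.4558) = -67.2857.

-67.29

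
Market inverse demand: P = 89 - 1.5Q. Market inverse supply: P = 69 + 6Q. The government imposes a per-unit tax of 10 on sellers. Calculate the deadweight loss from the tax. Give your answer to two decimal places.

Pre-tax equilibrium: 89 - 1.5Q = 69 + 6Q gives Q* = 2.6667, P* = 85.
A tax on sellers shifts supply up by 10: 89 - 1.5Q = 69 + 6Q + 10, so Q_t = 1.3333. Buyers pay P_b = 87; sellers receive P_s = P_b - 10 = 77.
The welfare triangle lost has base Q* - Q_t = 1.3333 and height t = 10, so DWL = (1/2)(1.3333)(10) = 6.6667.

6.67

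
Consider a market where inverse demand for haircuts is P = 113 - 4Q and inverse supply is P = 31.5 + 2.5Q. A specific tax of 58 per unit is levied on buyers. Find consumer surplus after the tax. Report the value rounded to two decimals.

Without the tax, 113 - 4Q = 31.5 + 2.5Q so Q* = 12.5385 and P* = 62.8462.
With the tax, buyers' net willingness to pay falls by 58: (113 - 58) - 4Q = 31.5 + 2.5Q, so Q_t = 3.6154. Buyers pay P_b = 98.5385; sellers receive P_s = P_b - 58 = 40.5385.
Consumer surplus is the triangle under demand above P_b: (1/2)(3.6154)(113 - 98.5385) = 26.142.

26.14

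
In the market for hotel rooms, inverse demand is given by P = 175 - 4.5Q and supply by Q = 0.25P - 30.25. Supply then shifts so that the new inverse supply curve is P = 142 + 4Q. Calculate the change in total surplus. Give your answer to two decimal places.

-107.47

Rewriting supply in inverse form: P = 121 + 4Q.
Initial equilibrium: Q_0 = 6.3529, P_0 = 146.4118; CS_0 = (1/2)(6.3529)(28.5882) = 90.8097, PS_0 = (1/2)(6.3529)(25.4118) = 80.7197.
New equilibrium: 175 - 4.5Q = 142 + 4Q gives Q_1 = 3.8824, P_1 = 157.5294; CS_1 = 33.9135, PS_1 = 30.1453.
Change in total surplus = (33.9135 + 30.1453) - (90.8097 + 80.7197) = -107.4706.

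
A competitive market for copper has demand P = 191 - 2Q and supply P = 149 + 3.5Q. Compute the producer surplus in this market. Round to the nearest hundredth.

102.05

Set 191 - 2Q = 149 + 3.5Q, which gives 42 = 5.5Q, so Q* = 7.6364 and P* = 191 - 2(7.6364) = 175.7273.
The supply curve's price intercept is 149, so PS = (1/2)(Q*)(P* - 149) = (1/2)(7.6364)(26.7273) = 102.0496.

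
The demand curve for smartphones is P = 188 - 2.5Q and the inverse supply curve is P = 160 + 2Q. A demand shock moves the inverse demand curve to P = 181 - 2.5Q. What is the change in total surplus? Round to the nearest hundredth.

-38.11

Initial equilibrium: Q_0 = 6.2222, P_0 = 172.4444; CS_0 = (1/2)(6.2222)(15.5556) = 48.3951, PS_0 = (1/2)(6.2222)(12.4444) = 38.716.
New equilibrium: 181 - 2.5Q = 160 + 2Q gives Q_1 = 4.6667, P_1 = 169.3333; CS_1 = 27.2222, PS_1 = 21.7778.
Change in total surplus = (27.2222 + 21.7778) - (48.3951 + 38.716) = -38.1111.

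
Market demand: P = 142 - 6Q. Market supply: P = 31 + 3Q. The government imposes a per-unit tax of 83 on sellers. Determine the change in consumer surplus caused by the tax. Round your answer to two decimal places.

-427.30

Without the tax, 142 - 6Q = 31 + 3Q so Q* = 12.3333 and P* = 68.
A tax on sellers shifts supply up by 83: 142 - 6Q = 31 + 3Q + 83, so Q_t = 3.1111. Buyers pay P_b = 123.3333; sellers receive P_s = P_b - 83 = 40.3333.
Consumers lose the trapezoid between P* and P_b out to Q_t plus the triangle from Q_t to Q*: change in CS = 29.037 - 456.3333 = -427.2963.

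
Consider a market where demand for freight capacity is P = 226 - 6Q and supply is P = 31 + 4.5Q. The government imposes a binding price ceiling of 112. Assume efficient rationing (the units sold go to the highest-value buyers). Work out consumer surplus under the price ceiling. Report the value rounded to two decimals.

1080.00

Free-market equilibrium: 226 - 6Q = 31 + 4.5Q gives Q* = 18.5714, P* = 114.5714.
At P = 112, sellers supply (112 - 31)/4.5 = 18 while buyers want more, so the quantity traded is 18 at price 112.
The demand price at Q = 18 is 118. CS is the trapezoid between demand and 112 over [0, 18]: (1/2)[(226 - 112) + (118 - 112)](18) = 1080.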